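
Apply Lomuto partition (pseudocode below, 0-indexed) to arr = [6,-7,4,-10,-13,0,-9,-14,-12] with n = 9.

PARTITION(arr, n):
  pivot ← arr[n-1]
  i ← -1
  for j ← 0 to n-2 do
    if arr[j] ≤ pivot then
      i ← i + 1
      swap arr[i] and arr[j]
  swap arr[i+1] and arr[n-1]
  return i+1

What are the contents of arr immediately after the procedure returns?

[-13,-14,-12,-10,6,0,-9,-7,4]

pivot=-12, i=-1
j=0: 6>-12, skip
j=1: -7>-12, skip
j=2: 4>-12, skip
j=3: -10>-12, skip
j=4: -13≤-12, i=0, swap(0,4) ⇒ [-13,-7,4,-10,6,0,-9,-14,-12]
j=5: 0>-12, skip
j=6: -9>-12, skip
j=7: -14≤-12, i=1, swap(1,7) ⇒ [-13,-14,4,-10,6,0,-9,-7,-12]
swap(2,8) ⇒ [-13,-14,-12,-10,6,0,-9,-7,4]; return 2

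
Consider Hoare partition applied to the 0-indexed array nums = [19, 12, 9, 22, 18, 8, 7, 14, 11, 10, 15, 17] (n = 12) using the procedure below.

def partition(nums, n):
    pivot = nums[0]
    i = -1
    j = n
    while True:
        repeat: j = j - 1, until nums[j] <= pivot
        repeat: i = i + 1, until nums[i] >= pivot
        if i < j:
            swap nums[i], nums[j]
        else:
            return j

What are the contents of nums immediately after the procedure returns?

pivot=19
j stops at 11 (17), i stops at 0 (19); swap ⇒ [17, 12, 9, 22, 18, 8, 7, 14, 11, 10, 15, 19]
j stops at 10 (15), i stops at 3 (22); swap ⇒ [17, 12, 9, 15, 18, 8, 7, 14, 11, 10, 22, 19]
j stops at 9, i stops at 10; i≥j ⇒ return 9. nums=[17, 12, 9, 15, 18, 8, 7, 14, 11, 10, 22, 19]

[17, 12, 9, 15, 18, 8, 7, 14, 11, 10, 22, 19]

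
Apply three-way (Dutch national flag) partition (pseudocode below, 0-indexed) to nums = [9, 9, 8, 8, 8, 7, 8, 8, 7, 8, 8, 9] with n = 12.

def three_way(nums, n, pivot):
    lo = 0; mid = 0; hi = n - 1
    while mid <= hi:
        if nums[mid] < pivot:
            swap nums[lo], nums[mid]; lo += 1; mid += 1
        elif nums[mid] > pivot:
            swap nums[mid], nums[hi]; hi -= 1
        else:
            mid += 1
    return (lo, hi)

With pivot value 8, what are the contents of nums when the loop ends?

pivot = 8; lo=0, mid=0, hi=11
nums[mid]=9>8: swap nums[0],nums[11]; hi=10 → [9, 9, 8, 8, 8, 7, 8, 8, 7, 8, 8, 9]
nums[mid]=9>8: swap nums[0],nums[10]; hi=9 → [8, 9, 8, 8, 8, 7, 8, 8, 7, 8, 9, 9]
nums[mid]=8=8: mid=1
nums[mid]=9>8: swap nums[1],nums[9]; hi=8 → [8, 8, 8, 8, 8, 7, 8, 8, 7, 9, 9, 9]
nums[mid]=8=8: mid=2
nums[mid]=8=8: mid=3
nums[mid]=8=8: mid=4
nums[mid]=8=8: mid=5
nums[mid]=7<8: swap nums[0],nums[5]; lo=1,mid=6 → [7, 8, 8, 8, 8, 8, 8, 8, 7, 9, 9, 9]
nums[mid]=8=8: mid=7
nums[mid]=8=8: mid=8
nums[mid]=7<8: swap nums[1],nums[8]; lo=2,mid=9 → [7, 7, 8, 8, 8, 8, 8, 8, 8, 9, 9, 9]
end: lo=2, hi=8; nums = [7, 7, 8, 8, 8, 8, 8, 8, 8, 9, 9, 9]

[7, 7, 8, 8, 8, 8, 8, 8, 8, 9, 9, 9]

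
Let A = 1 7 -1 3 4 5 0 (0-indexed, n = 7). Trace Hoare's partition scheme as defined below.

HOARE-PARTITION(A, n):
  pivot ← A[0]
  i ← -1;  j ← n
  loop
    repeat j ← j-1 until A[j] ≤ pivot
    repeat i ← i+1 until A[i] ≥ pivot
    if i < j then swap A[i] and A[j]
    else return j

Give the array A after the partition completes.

0 -1 7 3 4 5 1

pivot = A[0] = 1; i = -1, j = 7
j→6 (A[6]=0≤1), i→0 (A[0]=1≥1); i<j, swap → 0 7 -1 3 4 5 1
j→2 (A[2]=-1≤1), i→1 (A[1]=7≥1); i<j, swap → 0 -1 7 3 4 5 1
j→1, i→2; i≥j, return j=1. A = 0 -1 7 3 4 5 1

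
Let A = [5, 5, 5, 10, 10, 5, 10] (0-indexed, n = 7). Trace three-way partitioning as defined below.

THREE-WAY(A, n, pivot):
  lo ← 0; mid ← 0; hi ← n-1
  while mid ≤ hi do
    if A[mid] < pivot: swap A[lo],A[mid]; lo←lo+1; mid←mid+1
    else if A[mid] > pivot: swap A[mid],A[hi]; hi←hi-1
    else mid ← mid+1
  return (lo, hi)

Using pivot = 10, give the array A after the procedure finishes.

[5, 5, 5, 5, 10, 10, 10]

lo=0 mid=0 hi=6
5<10: swap(0,0), lo=1 mid=1 ⇒ [5, 5, 5, 10, 10, 5, 10]
5<10: swap(1,1), lo=2 mid=2 ⇒ [5, 5, 5, 10, 10, 5, 10]
5<10: swap(2,2), lo=3 mid=3 ⇒ [5, 5, 5, 10, 10, 5, 10]
10=10: mid=4
10=10: mid=5
5<10: swap(3,5), lo=4 mid=6 ⇒ [5, 5, 5, 5, 10, 10, 10]
10=10: mid=7
done. lo=4 hi=6; A=[5, 5, 5, 5, 10, 10, 10]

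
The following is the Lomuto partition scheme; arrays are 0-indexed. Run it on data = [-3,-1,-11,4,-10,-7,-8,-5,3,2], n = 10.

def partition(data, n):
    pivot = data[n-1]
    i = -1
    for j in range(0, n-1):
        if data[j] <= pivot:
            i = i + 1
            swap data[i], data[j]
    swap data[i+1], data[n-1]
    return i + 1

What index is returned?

7

pivot=2, i=-1
j=0: -3≤2, i=0, swap(0,0) ⇒ [-3,-1,-11,4,-10,-7,-8,-5,3,2]
j=1: -1≤2, i=1, swap(1,1) ⇒ [-3,-1,-11,4,-10,-7,-8,-5,3,2]
j=2: -11≤2, i=2, swap(2,2) ⇒ [-3,-1,-11,4,-10,-7,-8,-5,3,2]
j=3: 4>2, skip
j=4: -10≤2, i=3, swap(3,4) ⇒ [-3,-1,-11,-10,4,-7,-8,-5,3,2]
j=5: -7≤2, i=4, swap(4,5) ⇒ [-3,-1,-11,-10,-7,4,-8,-5,3,2]
j=6: -8≤2, i=5, swap(5,6) ⇒ [-3,-1,-11,-10,-7,-8,4,-5,3,2]
j=7: -5≤2, i=6, swap(6,7) ⇒ [-3,-1,-11,-10,-7,-8,-5,4,3,2]
j=8: 3>2, skip
swap(7,9) ⇒ [-3,-1,-11,-10,-7,-8,-5,2,3,4]; return 7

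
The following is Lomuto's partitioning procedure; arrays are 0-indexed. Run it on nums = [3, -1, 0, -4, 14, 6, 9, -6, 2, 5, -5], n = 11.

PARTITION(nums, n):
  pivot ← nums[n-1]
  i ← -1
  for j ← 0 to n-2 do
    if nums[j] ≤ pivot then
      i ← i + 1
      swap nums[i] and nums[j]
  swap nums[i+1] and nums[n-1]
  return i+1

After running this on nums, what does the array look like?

[-6, -5, 0, -4, 14, 6, 9, 3, 2, 5, -1]

pivot = nums[10] = -5; i = -1
j=0: nums[0]=3 > -5 → no swap
j=1: nums[1]=-1 > -5 → no swap
j=2: nums[2]=0 > -5 → no swap
j=3: nums[3]=-4 > -5 → no swap
j=4: nums[4]=14 > -5 → no swap
j=5: nums[5]=6 > -5 → no swap
j=6: nums[6]=9 > -5 → no swap
j=7: nums[7]=-6 ≤ -5 → i=0, swap nums[0],nums[7] → [-6, -1, 0, -4, 14, 6, 9, 3, 2, 5, -5]
j=8: nums[8]=2 > -5 → no swap
j=9: nums[9]=5 > -5 → no swap
final swap nums[1],nums[10] → [-6, -5, 0, -4, 14, 6, 9, 3, 2, 5, -1]; return 1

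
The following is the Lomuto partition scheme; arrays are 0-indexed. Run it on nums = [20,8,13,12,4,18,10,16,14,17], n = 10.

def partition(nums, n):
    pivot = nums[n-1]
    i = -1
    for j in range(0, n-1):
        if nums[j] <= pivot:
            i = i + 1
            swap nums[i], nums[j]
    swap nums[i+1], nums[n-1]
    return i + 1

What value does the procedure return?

pivot=17, i=-1
j=0: 20>17, skip
j=1: 8≤17, i=0, swap(0,1) ⇒ [8,20,13,12,4,18,10,16,14,17]
j=2: 13≤17, i=1, swap(1,2) ⇒ [8,13,20,12,4,18,10,16,14,17]
j=3: 12≤17, i=2, swap(2,3) ⇒ [8,13,12,20,4,18,10,16,14,17]
j=4: 4≤17, i=3, swap(3,4) ⇒ [8,13,12,4,20,18,10,16,14,17]
j=5: 18>17, skip
j=6: 10≤17, i=4, swap(4,6) ⇒ [8,13,12,4,10,18,20,16,14,17]
j=7: 16≤17, i=5, swap(5,7) ⇒ [8,13,12,4,10,16,20,18,14,17]
j=8: 14≤17, i=6, swap(6,8) ⇒ [8,13,12,4,10,16,14,18,20,17]
swap(7,9) ⇒ [8,13,12,4,10,16,14,17,20,18]; return 7

7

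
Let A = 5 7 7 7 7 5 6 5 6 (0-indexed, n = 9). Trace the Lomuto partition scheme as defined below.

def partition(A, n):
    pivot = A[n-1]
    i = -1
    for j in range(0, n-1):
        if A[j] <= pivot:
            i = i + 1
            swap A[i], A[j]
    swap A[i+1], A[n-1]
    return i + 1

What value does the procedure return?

pivot = A[8] = 6; i = -1
j=0: A[0]=5 ≤ 6 → i=0, swap A[0],A[0] (no change) → 5 7 7 7 7 5 6 5 6
j=1: A[1]=7 > 6 → no swap
j=2: A[2]=7 > 6 → no swap
j=3: A[3]=7 > 6 → no swap
j=4: A[4]=7 > 6 → no swap
j=5: A[5]=5 ≤ 6 → i=1, swap A[1],A[5] → 5 5 7 7 7 7 6 5 6
j=6: A[6]=6 ≤ 6 → i=2, swap A[2],A[6] → 5 5 6 7 7 7 7 5 6
j=7: A[7]=5 ≤ 6 → i=3, swap A[3],A[7] → 5 5 6 5 7 7 7 7 6
final swap A[4],A[8] → 5 5 6 5 6 7 7 7 7; return 4

4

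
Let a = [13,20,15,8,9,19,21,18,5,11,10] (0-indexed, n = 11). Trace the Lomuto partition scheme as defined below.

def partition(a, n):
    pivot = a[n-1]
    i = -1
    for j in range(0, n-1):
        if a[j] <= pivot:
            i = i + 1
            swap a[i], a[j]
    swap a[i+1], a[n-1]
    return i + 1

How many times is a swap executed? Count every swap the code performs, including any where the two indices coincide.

4

pivot=10, i=-1
j=0: 13>10, skip
j=1: 20>10, skip
j=2: 15>10, skip
j=3: 8≤10, i=0, swap(0,3) ⇒ [8,20,15,13,9,19,21,18,5,11,10]
j=4: 9≤10, i=1, swap(1,4) ⇒ [8,9,15,13,20,19,21,18,5,11,10]
j=5: 19>10, skip
j=6: 21>10, skip
j=7: 18>10, skip
j=8: 5≤10, i=2, swap(2,8) ⇒ [8,9,5,13,20,19,21,18,15,11,10]
j=9: 11>10, skip
swap(3,10) ⇒ [8,9,5,10,20,19,21,18,15,11,13]; return 3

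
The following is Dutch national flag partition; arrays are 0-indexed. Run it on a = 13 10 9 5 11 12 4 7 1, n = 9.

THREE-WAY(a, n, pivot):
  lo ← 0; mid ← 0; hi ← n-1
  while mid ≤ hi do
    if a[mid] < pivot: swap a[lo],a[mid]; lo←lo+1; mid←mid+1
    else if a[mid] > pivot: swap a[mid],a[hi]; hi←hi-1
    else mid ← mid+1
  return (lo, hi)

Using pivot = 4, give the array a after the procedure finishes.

lo=0 mid=0 hi=8
13>4: swap(0,8), hi=7 ⇒ 1 10 9 5 11 12 4 7 13
1<4: swap(0,0), lo=1 mid=1 ⇒ 1 10 9 5 11 12 4 7 13
10>4: swap(1,7), hi=6 ⇒ 1 7 9 5 11 12 4 10 13
7>4: swap(1,6), hi=5 ⇒ 1 4 9 5 11 12 7 10 13
4=4: mid=2
9>4: swap(2,5), hi=4 ⇒ 1 4 12 5 11 9 7 10 13
12>4: swap(2,4), hi=3 ⇒ 1 4 11 5 12 9 7 10 13
11>4: swap(2,3), hi=2 ⇒ 1 4 5 11 12 9 7 10 13
5>4: swap(2,2), hi=1 ⇒ 1 4 5 11 12 9 7 10 13
done. lo=1 hi=1; a=1 4 5 11 12 9 7 10 13

1 4 5 11 12 9 7 10 13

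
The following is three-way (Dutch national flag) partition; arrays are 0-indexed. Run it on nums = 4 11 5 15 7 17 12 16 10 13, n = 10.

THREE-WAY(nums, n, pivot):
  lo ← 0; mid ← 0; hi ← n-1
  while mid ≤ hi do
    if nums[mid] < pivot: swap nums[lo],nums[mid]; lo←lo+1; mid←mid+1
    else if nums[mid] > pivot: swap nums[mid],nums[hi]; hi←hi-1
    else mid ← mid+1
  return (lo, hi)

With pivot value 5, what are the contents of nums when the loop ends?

4 5 15 7 17 12 16 10 13 11

pivot = 5; lo=0, mid=0, hi=9
nums[mid]=4<5: swap nums[0],nums[0]; lo=1,mid=1 → 4 11 5 15 7 17 12 16 10 13
nums[mid]=11>5: swap nums[1],nums[9]; hi=8 → 4 13 5 15 7 17 12 16 10 11
nums[mid]=13>5: swap nums[1],nums[8]; hi=7 → 4 10 5 15 7 17 12 16 13 11
nums[mid]=10>5: swap nums[1],nums[7]; hi=6 → 4 16 5 15 7 17 12 10 13 11
nums[mid]=16>5: swap nums[1],nums[6]; hi=5 → 4 12 5 15 7 17 16 10 13 11
nums[mid]=12>5: swap nums[1],nums[5]; hi=4 → 4 17 5 15 7 12 16 10 13 11
nums[mid]=17>5: swap nums[1],nums[4]; hi=3 → 4 7 5 15 17 12 16 10 13 11
nums[mid]=7>5: swap nums[1],nums[3]; hi=2 → 4 15 5 7 17 12 16 10 13 11
nums[mid]=15>5: swap nums[1],nums[2]; hi=1 → 4 5 15 7 17 12 16 10 13 11
nums[mid]=5=5: mid=2
end: lo=1, hi=1; nums = 4 5 15 7 17 12 16 10 13 11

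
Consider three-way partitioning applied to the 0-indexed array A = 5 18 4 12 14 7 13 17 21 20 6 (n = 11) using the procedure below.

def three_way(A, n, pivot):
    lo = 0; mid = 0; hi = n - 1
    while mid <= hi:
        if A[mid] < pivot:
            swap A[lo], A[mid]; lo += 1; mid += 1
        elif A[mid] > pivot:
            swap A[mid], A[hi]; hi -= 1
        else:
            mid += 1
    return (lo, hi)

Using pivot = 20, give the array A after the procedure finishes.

5 18 4 12 14 7 13 17 6 20 21

lo=0 mid=0 hi=10
5<20: swap(0,0), lo=1 mid=1 ⇒ 5 18 4 12 14 7 13 17 21 20 6
18<20: swap(1,1), lo=2 mid=2 ⇒ 5 18 4 12 14 7 13 17 21 20 6
4<20: swap(2,2), lo=3 mid=3 ⇒ 5 18 4 12 14 7 13 17 21 20 6
12<20: swap(3,3), lo=4 mid=4 ⇒ 5 18 4 12 14 7 13 17 21 20 6
14<20: swap(4,4), lo=5 mid=5 ⇒ 5 18 4 12 14 7 13 17 21 20 6
7<20: swap(5,5), lo=6 mid=6 ⇒ 5 18 4 12 14 7 13 17 21 20 6
13<20: swap(6,6), lo=7 mid=7 ⇒ 5 18 4 12 14 7 13 17 21 20 6
17<20: swap(7,7), lo=8 mid=8 ⇒ 5 18 4 12 14 7 13 17 21 20 6
21>20: swap(8,10), hi=9 ⇒ 5 18 4 12 14 7 13 17 6 20 21
6<20: swap(8,8), lo=9 mid=9 ⇒ 5 18 4 12 14 7 13 17 6 20 21
20=20: mid=10
done. lo=9 hi=9; A=5 18 4 12 14 7 13 17 6 20 21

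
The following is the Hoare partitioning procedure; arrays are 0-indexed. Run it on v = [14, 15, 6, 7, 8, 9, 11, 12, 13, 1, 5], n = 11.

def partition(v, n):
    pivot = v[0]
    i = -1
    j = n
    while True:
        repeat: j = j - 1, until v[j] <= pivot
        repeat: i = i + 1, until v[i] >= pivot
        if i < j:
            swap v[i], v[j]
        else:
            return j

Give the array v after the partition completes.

pivot=14
j stops at 10 (5), i stops at 0 (14); swap ⇒ [5, 15, 6, 7, 8, 9, 11, 12, 13, 1, 14]
j stops at 9 (1), i stops at 1 (15); swap ⇒ [5, 1, 6, 7, 8, 9, 11, 12, 13, 15, 14]
j stops at 8, i stops at 9; i≥j ⇒ return 8. v=[5, 1, 6, 7, 8, 9, 11, 12, 13, 15, 14]

[5, 1, 6, 7, 8, 9, 11, 12, 13, 15, 14]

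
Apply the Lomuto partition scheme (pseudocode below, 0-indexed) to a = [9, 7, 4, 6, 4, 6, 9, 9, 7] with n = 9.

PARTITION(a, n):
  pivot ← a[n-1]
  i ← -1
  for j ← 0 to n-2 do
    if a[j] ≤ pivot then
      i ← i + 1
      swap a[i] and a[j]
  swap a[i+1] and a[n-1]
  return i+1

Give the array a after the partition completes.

pivot = a[8] = 7; i = -1
j=0: a[0]=9 > 7 → no swap
j=1: a[1]=7 ≤ 7 → i=0, swap a[0],a[1] → [7, 9, 4, 6, 4, 6, 9, 9, 7]
j=2: a[2]=4 ≤ 7 → i=1, swap a[1],a[2] → [7, 4, 9, 6, 4, 6, 9, 9, 7]
j=3: a[3]=6 ≤ 7 → i=2, swap a[2],a[3] → [7, 4, 6, 9, 4, 6, 9, 9, 7]
j=4: a[4]=4 ≤ 7 → i=3, swap a[3],a[4] → [7, 4, 6, 4, 9, 6, 9, 9, 7]
j=5: a[5]=6 ≤ 7 → i=4, swap a[4],a[5] → [7, 4, 6, 4, 6, 9, 9, 9, 7]
j=6: a[6]=9 > 7 → no swap
j=7: a[7]=9 > 7 → no swap
final swap a[5],a[8] → [7, 4, 6, 4, 6, 7, 9, 9, 9]; return 5

[7, 4, 6, 4, 6, 7, 9, 9, 9]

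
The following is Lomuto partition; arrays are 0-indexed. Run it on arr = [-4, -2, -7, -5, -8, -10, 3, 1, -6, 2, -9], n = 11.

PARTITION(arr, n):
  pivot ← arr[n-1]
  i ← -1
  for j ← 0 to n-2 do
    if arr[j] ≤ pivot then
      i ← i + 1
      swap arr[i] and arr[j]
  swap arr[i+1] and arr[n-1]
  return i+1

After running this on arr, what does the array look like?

pivot = arr[10] = -9; i = -1
j=0: arr[0]=-4 > -9 → no swap
j=1: arr[1]=-2 > -9 → no swap
j=2: arr[2]=-7 > -9 → no swap
j=3: arr[3]=-5 > -9 → no swap
j=4: arr[4]=-8 > -9 → no swap
j=5: arr[5]=-10 ≤ -9 → i=0, swap arr[0],arr[5] → [-10, -2, -7, -5, -8, -4, 3, 1, -6, 2, -9]
j=6: arr[6]=3 > -9 → no swap
j=7: arr[7]=1 > -9 → no swap
j=8: arr[8]=-6 > -9 → no swap
j=9: arr[9]=2 > -9 → no swap
final swap arr[1],arr[10] → [-10, -9, -7, -5, -8, -4, 3, 1, -6, 2, -2]; return 1

[-10, -9, -7, -5, -8, -4, 3, 1, -6, 2, -2]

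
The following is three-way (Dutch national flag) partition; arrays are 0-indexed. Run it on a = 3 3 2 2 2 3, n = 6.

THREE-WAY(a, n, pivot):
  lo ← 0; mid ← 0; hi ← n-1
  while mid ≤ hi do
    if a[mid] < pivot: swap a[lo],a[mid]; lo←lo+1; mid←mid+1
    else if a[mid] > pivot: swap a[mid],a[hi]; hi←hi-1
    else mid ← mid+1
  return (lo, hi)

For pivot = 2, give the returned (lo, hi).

pivot = 2; lo=0, mid=0, hi=5
a[mid]=3>2: swap a[0],a[5]; hi=4 → 3 3 2 2 2 3
a[mid]=3>2: swap a[0],a[4]; hi=3 → 2 3 2 2 3 3
a[mid]=2=2: mid=1
a[mid]=3>2: swap a[1],a[3]; hi=2 → 2 2 2 3 3 3
a[mid]=2=2: mid=2
a[mid]=2=2: mid=3
end: lo=0, hi=2; a = 2 2 2 3 3 3

(0, 2)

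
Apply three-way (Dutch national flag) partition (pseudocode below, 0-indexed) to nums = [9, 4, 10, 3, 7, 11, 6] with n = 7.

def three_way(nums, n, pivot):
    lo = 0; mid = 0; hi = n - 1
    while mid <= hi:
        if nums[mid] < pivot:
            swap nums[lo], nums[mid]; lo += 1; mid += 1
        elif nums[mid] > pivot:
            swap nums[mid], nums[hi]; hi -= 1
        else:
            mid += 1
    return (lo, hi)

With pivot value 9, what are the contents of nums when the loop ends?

lo=0 mid=0 hi=6
9=9: mid=1
4<9: swap(0,1), lo=1 mid=2 ⇒ [4, 9, 10, 3, 7, 11, 6]
10>9: swap(2,6), hi=5 ⇒ [4, 9, 6, 3, 7, 11, 10]
6<9: swap(1,2), lo=2 mid=3 ⇒ [4, 6, 9, 3, 7, 11, 10]
3<9: swap(2,3), lo=3 mid=4 ⇒ [4, 6, 3, 9, 7, 11, 10]
7<9: swap(3,4), lo=4 mid=5 ⇒ [4, 6, 3, 7, 9, 11, 10]
11>9: swap(5,5), hi=4 ⇒ [4, 6, 3, 7, 9, 11, 10]
done. lo=4 hi=4; nums=[4, 6, 3, 7, 9, 11, 10]

[4, 6, 3, 7, 9, 11, 10]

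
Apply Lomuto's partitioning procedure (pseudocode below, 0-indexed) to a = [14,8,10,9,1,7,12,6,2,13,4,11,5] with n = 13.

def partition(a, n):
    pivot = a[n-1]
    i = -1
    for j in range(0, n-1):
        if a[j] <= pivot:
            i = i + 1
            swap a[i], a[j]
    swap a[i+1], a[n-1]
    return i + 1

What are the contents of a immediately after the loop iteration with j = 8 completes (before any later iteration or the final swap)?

[1,2,10,9,14,7,12,6,8,13,4,11,5]

pivot = a[12] = 5; i = -1
j=0: a[0]=14 > 5 → no swap
j=1: a[1]=8 > 5 → no swap
j=2: a[2]=10 > 5 → no swap
j=3: a[3]=9 > 5 → no swap
j=4: a[4]=1 ≤ 5 → i=0, swap a[0],a[4] → [1,8,10,9,14,7,12,6,2,13,4,11,5]
j=5: a[5]=7 > 5 → no swap
j=6: a[6]=12 > 5 → no swap
j=7: a[7]=6 > 5 → no swap
j=8: a[8]=2 ≤ 5 → i=1, swap a[1],a[8] → [1,2,10,9,14,7,12,6,8,13,4,11,5]
(after j=8) a = [1,2,10,9,14,7,12,6,8,13,4,11,5]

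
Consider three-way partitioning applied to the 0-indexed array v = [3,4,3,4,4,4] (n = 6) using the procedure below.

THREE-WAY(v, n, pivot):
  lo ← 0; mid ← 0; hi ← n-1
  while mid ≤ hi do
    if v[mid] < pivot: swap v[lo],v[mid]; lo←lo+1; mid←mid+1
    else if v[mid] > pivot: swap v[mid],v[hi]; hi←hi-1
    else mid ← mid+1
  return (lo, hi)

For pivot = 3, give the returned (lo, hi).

lo=0 mid=0 hi=5
3=3: mid=1
4>3: swap(1,5), hi=4 ⇒ [3,4,3,4,4,4]
4>3: swap(1,4), hi=3 ⇒ [3,4,3,4,4,4]
4>3: swap(1,3), hi=2 ⇒ [3,4,3,4,4,4]
4>3: swap(1,2), hi=1 ⇒ [3,3,4,4,4,4]
3=3: mid=2
done. lo=0 hi=1; v=[3,3,4,4,4,4]

(0, 1)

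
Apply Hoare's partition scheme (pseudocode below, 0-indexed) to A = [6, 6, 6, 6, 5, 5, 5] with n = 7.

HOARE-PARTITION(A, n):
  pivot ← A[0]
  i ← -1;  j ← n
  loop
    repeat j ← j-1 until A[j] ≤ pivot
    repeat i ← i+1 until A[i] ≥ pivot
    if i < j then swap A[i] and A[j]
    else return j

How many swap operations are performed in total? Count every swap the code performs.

3

pivot = A[0] = 6; i = -1, j = 7
j→6 (A[6]=5≤6), i→0 (A[0]=6≥6); i<j, swap → [5, 6, 6, 6, 5, 5, 6]
j→5 (A[5]=5≤6), i→1 (A[1]=6≥6); i<j, swap → [5, 5, 6, 6, 5, 6, 6]
j→4 (A[4]=5≤6), i→2 (A[2]=6≥6); i<j, swap → [5, 5, 5, 6, 6, 6, 6]
j→3, i→3; i≥j, return j=3. A = [5, 5, 5, 6, 6, 6, 6]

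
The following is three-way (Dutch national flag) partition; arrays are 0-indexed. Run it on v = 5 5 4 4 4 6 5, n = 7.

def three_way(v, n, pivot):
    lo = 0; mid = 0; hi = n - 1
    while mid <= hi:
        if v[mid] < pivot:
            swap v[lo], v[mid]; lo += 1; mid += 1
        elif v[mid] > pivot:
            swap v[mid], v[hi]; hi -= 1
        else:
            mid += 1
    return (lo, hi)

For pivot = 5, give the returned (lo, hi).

lo=0 mid=0 hi=6
5=5: mid=1
5=5: mid=2
4<5: swap(0,2), lo=1 mid=3 ⇒ 4 5 5 4 4 6 5
4<5: swap(1,3), lo=2 mid=4 ⇒ 4 4 5 5 4 6 5
4<5: swap(2,4), lo=3 mid=5 ⇒ 4 4 4 5 5 6 5
6>5: swap(5,6), hi=5 ⇒ 4 4 4 5 5 5 6
5=5: mid=6
done. lo=3 hi=5; v=4 4 4 5 5 5 6

(3, 5)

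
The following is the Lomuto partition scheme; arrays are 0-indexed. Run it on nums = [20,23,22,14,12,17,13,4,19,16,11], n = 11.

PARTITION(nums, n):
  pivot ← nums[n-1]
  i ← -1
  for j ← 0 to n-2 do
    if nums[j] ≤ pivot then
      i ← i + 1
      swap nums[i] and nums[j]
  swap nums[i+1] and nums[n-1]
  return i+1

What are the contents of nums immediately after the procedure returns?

pivot = nums[10] = 11; i = -1
j=0: nums[0]=20 > 11 → no swap
j=1: nums[1]=23 > 11 → no swap
j=2: nums[2]=22 > 11 → no swap
j=3: nums[3]=14 > 11 → no swap
j=4: nums[4]=12 > 11 → no swap
j=5: nums[5]=17 > 11 → no swap
j=6: nums[6]=13 > 11 → no swap
j=7: nums[7]=4 ≤ 11 → i=0, swap nums[0],nums[7] → [4,23,22,14,12,17,13,20,19,16,11]
j=8: nums[8]=19 > 11 → no swap
j=9: nums[9]=16 > 11 → no swap
final swap nums[1],nums[10] → [4,11,22,14,12,17,13,20,19,16,23]; return 1

[4,11,22,14,12,17,13,20,19,16,23]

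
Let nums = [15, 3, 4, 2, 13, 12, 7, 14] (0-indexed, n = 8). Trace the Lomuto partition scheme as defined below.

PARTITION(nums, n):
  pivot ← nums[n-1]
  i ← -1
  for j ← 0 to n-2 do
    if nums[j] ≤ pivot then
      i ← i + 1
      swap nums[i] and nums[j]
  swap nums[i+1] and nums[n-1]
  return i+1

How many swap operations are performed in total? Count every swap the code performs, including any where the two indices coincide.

pivot=14, i=-1
j=0: 15>14, skip
j=1: 3≤14, i=0, swap(0,1) ⇒ [3, 15, 4, 2, 13, 12, 7, 14]
j=2: 4≤14, i=1, swap(1,2) ⇒ [3, 4, 15, 2, 13, 12, 7, 14]
j=3: 2≤14, i=2, swap(2,3) ⇒ [3, 4, 2, 15, 13, 12, 7, 14]
j=4: 13≤14, i=3, swap(3,4) ⇒ [3, 4, 2, 13, 15, 12, 7, 14]
j=5: 12≤14, i=4, swap(4,5) ⇒ [3, 4, 2, 13, 12, 15, 7, 14]
j=6: 7≤14, i=5, swap(5,6) ⇒ [3, 4, 2, 13, 12, 7, 15, 14]
swap(6,7) ⇒ [3, 4, 2, 13, 12, 7, 14, 15]; return 6

7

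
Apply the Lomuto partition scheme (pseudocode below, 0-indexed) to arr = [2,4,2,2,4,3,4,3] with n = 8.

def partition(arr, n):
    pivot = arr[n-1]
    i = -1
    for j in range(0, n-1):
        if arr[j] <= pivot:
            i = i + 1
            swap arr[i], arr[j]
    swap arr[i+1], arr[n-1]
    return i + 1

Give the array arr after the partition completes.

pivot = arr[7] = 3; i = -1
j=0: arr[0]=2 ≤ 3 → i=0, swap arr[0],arr[0] (no change) → [2,4,2,2,4,3,4,3]
j=1: arr[1]=4 > 3 → no swap
j=2: arr[2]=2 ≤ 3 → i=1, swap arr[1],arr[2] → [2,2,4,2,4,3,4,3]
j=3: arr[3]=2 ≤ 3 → i=2, swap arr[2],arr[3] → [2,2,2,4,4,3,4,3]
j=4: arr[4]=4 > 3 → no swap
j=5: arr[5]=3 ≤ 3 → i=3, swap arr[3],arr[5] → [2,2,2,3,4,4,4,3]
j=6: arr[6]=4 > 3 → no swap
final swap arr[4],arr[7] → [2,2,2,3,3,4,4,4]; return 4

[2,2,2,3,3,4,4,4]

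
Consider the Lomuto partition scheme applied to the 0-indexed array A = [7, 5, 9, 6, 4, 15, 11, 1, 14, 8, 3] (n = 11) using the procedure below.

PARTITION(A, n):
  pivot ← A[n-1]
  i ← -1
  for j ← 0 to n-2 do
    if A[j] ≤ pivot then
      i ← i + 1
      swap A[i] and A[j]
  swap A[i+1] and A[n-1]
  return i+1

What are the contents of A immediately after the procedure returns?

[1, 3, 9, 6, 4, 15, 11, 7, 14, 8, 5]

pivot=3, i=-1
j=0: 7>3, skip
j=1: 5>3, skip
j=2: 9>3, skip
j=3: 6>3, skip
j=4: 4>3, skip
j=5: 15>3, skip
j=6: 11>3, skip
j=7: 1≤3, i=0, swap(0,7) ⇒ [1, 5, 9, 6, 4, 15, 11, 7, 14, 8, 3]
j=8: 14>3, skip
j=9: 8>3, skip
swap(1,10) ⇒ [1, 3, 9, 6, 4, 15, 11, 7, 14, 8, 5]; return 1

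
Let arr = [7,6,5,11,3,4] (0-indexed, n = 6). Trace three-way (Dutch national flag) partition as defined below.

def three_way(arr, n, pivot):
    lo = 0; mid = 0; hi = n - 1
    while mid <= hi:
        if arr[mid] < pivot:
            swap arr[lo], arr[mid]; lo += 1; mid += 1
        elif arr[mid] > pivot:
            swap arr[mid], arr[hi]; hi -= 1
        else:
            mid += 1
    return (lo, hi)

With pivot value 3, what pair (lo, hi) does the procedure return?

lo=0 mid=0 hi=5
7>3: swap(0,5), hi=4 ⇒ [4,6,5,11,3,7]
4>3: swap(0,4), hi=3 ⇒ [3,6,5,11,4,7]
3=3: mid=1
6>3: swap(1,3), hi=2 ⇒ [3,11,5,6,4,7]
11>3: swap(1,2), hi=1 ⇒ [3,5,11,6,4,7]
5>3: swap(1,1), hi=0 ⇒ [3,5,11,6,4,7]
done. lo=0 hi=0; arr=[3,5,11,6,4,7]

(0, 0)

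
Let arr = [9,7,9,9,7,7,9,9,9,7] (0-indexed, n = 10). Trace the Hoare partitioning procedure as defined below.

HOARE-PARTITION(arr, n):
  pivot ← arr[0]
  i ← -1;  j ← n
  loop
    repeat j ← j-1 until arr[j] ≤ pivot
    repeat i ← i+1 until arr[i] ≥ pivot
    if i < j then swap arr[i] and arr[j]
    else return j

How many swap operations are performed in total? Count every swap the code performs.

3

pivot=9
j stops at 9 (7), i stops at 0 (9); swap ⇒ [7,7,9,9,7,7,9,9,9,9]
j stops at 8 (9), i stops at 2 (9); swap ⇒ [7,7,9,9,7,7,9,9,9,9]
j stops at 7 (9), i stops at 3 (9); swap ⇒ [7,7,9,9,7,7,9,9,9,9]
j stops at 6, i stops at 6; i≥j ⇒ return 6. arr=[7,7,9,9,7,7,9,9,9,9]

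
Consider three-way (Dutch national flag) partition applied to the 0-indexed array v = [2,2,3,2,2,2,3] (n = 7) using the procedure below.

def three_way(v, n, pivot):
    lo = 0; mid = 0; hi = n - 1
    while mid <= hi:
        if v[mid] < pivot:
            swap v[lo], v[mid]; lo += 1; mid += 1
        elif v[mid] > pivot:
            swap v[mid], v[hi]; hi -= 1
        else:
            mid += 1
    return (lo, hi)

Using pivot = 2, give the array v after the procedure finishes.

[2,2,2,2,2,3,3]

pivot = 2; lo=0, mid=0, hi=6
v[mid]=2=2: mid=1
v[mid]=2=2: mid=2
v[mid]=3>2: swap v[2],v[6]; hi=5 → [2,2,3,2,2,2,3]
v[mid]=3>2: swap v[2],v[5]; hi=4 → [2,2,2,2,2,3,3]
v[mid]=2=2: mid=3
v[mid]=2=2: mid=4
v[mid]=2=2: mid=5
end: lo=0, hi=4; v = [2,2,2,2,2,3,3]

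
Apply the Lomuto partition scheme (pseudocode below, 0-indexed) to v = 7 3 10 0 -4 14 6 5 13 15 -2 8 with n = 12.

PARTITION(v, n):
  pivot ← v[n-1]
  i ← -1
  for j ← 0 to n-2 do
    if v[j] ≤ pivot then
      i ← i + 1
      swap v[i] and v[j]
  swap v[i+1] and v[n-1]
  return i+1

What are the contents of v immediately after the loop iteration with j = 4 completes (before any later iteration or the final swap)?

pivot = v[11] = 8; i = -1
j=0: v[0]=7 ≤ 8 → i=0, swap v[0],v[0] (no change) → 7 3 10 0 -4 14 6 5 13 15 -2 8
j=1: v[1]=3 ≤ 8 → i=1, swap v[1],v[1] (no change) → 7 3 10 0 -4 14 6 5 13 15 -2 8
j=2: v[2]=10 > 8 → no swap
j=3: v[3]=0 ≤ 8 → i=2, swap v[2],v[3] → 7 3 0 10 -4 14 6 5 13 15 -2 8
j=4: v[4]=-4 ≤ 8 → i=3, swap v[3],v[4] → 7 3 0 -4 10 14 6 5 13 15 -2 8
(after j=4) v = 7 3 0 -4 10 14 6 5 13 15 -2 8

7 3 0 -4 10 14 6 5 13 15 -2 8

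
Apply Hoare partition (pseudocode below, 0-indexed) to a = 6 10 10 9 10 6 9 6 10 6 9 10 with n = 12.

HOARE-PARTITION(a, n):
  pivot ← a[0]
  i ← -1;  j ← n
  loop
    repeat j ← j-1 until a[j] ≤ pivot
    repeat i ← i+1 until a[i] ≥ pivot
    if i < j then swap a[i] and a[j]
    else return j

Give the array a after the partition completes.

pivot=6
j stops at 9 (6), i stops at 0 (6); swap ⇒ 6 10 10 9 10 6 9 6 10 6 9 10
j stops at 7 (6), i stops at 1 (10); swap ⇒ 6 6 10 9 10 6 9 10 10 6 9 10
j stops at 5 (6), i stops at 2 (10); swap ⇒ 6 6 6 9 10 10 9 10 10 6 9 10
j stops at 2, i stops at 3; i≥j ⇒ return 2. a=6 6 6 9 10 10 9 10 10 6 9 10

6 6 6 9 10 10 9 10 10 6 9 10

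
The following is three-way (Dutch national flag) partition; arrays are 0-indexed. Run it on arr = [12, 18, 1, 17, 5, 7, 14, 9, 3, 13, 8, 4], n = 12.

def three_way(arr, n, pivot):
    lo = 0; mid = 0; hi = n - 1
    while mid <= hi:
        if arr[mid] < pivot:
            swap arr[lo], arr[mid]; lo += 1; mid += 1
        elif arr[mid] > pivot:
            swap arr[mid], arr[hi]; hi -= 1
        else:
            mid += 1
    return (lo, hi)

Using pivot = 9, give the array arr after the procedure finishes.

[4, 8, 1, 3, 5, 7, 9, 14, 13, 17, 18, 12]

lo=0 mid=0 hi=11
12>9: swap(0,11), hi=10 ⇒ [4, 18, 1, 17, 5, 7, 14, 9, 3, 13, 8, 12]
4<9: swap(0,0), lo=1 mid=1 ⇒ [4, 18, 1, 17, 5, 7, 14, 9, 3, 13, 8, 12]
18>9: swap(1,10), hi=9 ⇒ [4, 8, 1, 17, 5, 7, 14, 9, 3, 13, 18, 12]
8<9: swap(1,1), lo=2 mid=2 ⇒ [4, 8, 1, 17, 5, 7, 14, 9, 3, 13, 18, 12]
1<9: swap(2,2), lo=3 mid=3 ⇒ [4, 8, 1, 17, 5, 7, 14, 9, 3, 13, 18, 12]
17>9: swap(3,9), hi=8 ⇒ [4, 8, 1, 13, 5, 7, 14, 9, 3, 17, 18, 12]
13>9: swap(3,8), hi=7 ⇒ [4, 8, 1, 3, 5, 7, 14, 9, 13, 17, 18, 12]
3<9: swap(3,3), lo=4 mid=4 ⇒ [4, 8, 1, 3, 5, 7, 14, 9, 13, 17, 18, 12]
5<9: swap(4,4), lo=5 mid=5 ⇒ [4, 8, 1, 3, 5, 7, 14, 9, 13, 17, 18, 12]
7<9: swap(5,5), lo=6 mid=6 ⇒ [4, 8, 1, 3, 5, 7, 14, 9, 13, 17, 18, 12]
14>9: swap(6,7), hi=6 ⇒ [4, 8, 1, 3, 5, 7, 9, 14, 13, 17, 18, 12]
9=9: mid=7
done. lo=6 hi=6; arr=[4, 8, 1, 3, 5, 7, 9, 14, 13, 17, 18, 12]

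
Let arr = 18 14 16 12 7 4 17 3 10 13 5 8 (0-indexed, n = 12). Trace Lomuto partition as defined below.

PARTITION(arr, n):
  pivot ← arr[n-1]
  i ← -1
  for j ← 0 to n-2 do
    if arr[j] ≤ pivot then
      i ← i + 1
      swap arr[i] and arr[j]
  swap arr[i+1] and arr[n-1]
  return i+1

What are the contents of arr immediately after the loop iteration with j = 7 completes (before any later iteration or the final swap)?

pivot = arr[11] = 8; i = -1
j=0: arr[0]=18 > 8 → no swap
j=1: arr[1]=14 > 8 → no swap
j=2: arr[2]=16 > 8 → no swap
j=3: arr[3]=12 > 8 → no swap
j=4: arr[4]=7 ≤ 8 → i=0, swap arr[0],arr[4] → 7 14 16 12 18 4 17 3 10 13 5 8
j=5: arr[5]=4 ≤ 8 → i=1, swap arr[1],arr[5] → 7 4 16 12 18 14 17 3 10 13 5 8
j=6: arr[6]=17 > 8 → no swap
j=7: arr[7]=3 ≤ 8 → i=2, swap arr[2],arr[7] → 7 4 3 12 18 14 17 16 10 13 5 8
(after j=7) arr = 7 4 3 12 18 14 17 16 10 13 5 8

7 4 3 12 18 14 17 16 10 13 5 8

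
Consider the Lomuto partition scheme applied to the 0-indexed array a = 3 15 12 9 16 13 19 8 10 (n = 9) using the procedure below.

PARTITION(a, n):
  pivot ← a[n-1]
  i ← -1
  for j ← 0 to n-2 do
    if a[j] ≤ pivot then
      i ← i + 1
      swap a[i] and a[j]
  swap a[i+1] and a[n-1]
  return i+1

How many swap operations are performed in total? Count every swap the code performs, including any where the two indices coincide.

pivot = a[8] = 10; i = -1
j=0: a[0]=3 ≤ 10 → i=0, swap a[0],a[0] (no change) → 3 15 12 9 16 13 19 8 10
j=1: a[1]=15 > 10 → no swap
j=2: a[2]=12 > 10 → no swap
j=3: a[3]=9 ≤ 10 → i=1, swap a[1],a[3] → 3 9 12 15 16 13 19 8 10
j=4: a[4]=16 > 10 → no swap
j=5: a[5]=13 > 10 → no swap
j=6: a[6]=19 > 10 → no swap
j=7: a[7]=8 ≤ 10 → i=2, swap a[2],a[7] → 3 9 8 15 16 13 19 12 10
final swap a[3],a[8] → 3 9 8 10 16 13 19 12 15; return 3

4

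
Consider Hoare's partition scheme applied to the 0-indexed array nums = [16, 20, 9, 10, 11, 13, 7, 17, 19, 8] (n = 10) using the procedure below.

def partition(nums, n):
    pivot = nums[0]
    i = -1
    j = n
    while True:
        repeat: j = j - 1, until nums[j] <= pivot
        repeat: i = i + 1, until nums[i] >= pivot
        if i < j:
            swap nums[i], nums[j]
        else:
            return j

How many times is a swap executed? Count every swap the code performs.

pivot=16
j stops at 9 (8), i stops at 0 (16); swap ⇒ [8, 20, 9, 10, 11, 13, 7, 17, 19, 16]
j stops at 6 (7), i stops at 1 (20); swap ⇒ [8, 7, 9, 10, 11, 13, 20, 17, 19, 16]
j stops at 5, i stops at 6; i≥j ⇒ return 5. nums=[8, 7, 9, 10, 11, 13, 20, 17, 19, 16]

2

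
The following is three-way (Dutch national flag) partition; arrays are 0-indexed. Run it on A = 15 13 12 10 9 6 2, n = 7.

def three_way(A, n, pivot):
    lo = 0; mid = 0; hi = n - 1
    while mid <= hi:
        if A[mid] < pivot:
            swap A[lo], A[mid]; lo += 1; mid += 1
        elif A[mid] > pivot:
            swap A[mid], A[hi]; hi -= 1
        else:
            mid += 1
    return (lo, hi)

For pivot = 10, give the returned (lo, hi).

(3, 3)

pivot = 10; lo=0, mid=0, hi=6
A[mid]=15>10: swap A[0],A[6]; hi=5 → 2 13 12 10 9 6 15
A[mid]=2<10: swap A[0],A[0]; lo=1,mid=1 → 2 13 12 10 9 6 15
A[mid]=13>10: swap A[1],A[5]; hi=4 → 2 6 12 10 9 13 15
A[mid]=6<10: swap A[1],A[1]; lo=2,mid=2 → 2 6 12 10 9 13 15
A[mid]=12>10: swap A[2],A[4]; hi=3 → 2 6 9 10 12 13 15
A[mid]=9<10: swap A[2],A[2]; lo=3,mid=3 → 2 6 9 10 12 13 15
A[mid]=10=10: mid=4
end: lo=3, hi=3; A = 2 6 9 10 12 13 15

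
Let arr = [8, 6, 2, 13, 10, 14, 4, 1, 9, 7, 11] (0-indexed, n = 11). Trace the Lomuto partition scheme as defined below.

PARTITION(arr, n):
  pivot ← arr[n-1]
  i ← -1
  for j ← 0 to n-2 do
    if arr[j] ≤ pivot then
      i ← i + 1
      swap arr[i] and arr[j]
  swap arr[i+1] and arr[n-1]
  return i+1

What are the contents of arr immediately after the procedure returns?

[8, 6, 2, 10, 4, 1, 9, 7, 11, 14, 13]

pivot = arr[10] = 11; i = -1
j=0: arr[0]=8 ≤ 11 → i=0, swap arr[0],arr[0] (no change) → [8, 6, 2, 13, 10, 14, 4, 1, 9, 7, 11]
j=1: arr[1]=6 ≤ 11 → i=1, swap arr[1],arr[1] (no change) → [8, 6, 2, 13, 10, 14, 4, 1, 9, 7, 11]
j=2: arr[2]=2 ≤ 11 → i=2, swap arr[2],arr[2] (no change) → [8, 6, 2, 13, 10, 14, 4, 1, 9, 7, 11]
j=3: arr[3]=13 > 11 → no swap
j=4: arr[4]=10 ≤ 11 → i=3, swap arr[3],arr[4] → [8, 6, 2, 10, 13, 14, 4, 1, 9, 7, 11]
j=5: arr[5]=14 > 11 → no swap
j=6: arr[6]=4 ≤ 11 → i=4, swap arr[4],arr[6] → [8, 6, 2, 10, 4, 14, 13, 1, 9, 7, 11]
j=7: arr[7]=1 ≤ 11 → i=5, swap arr[5],arr[7] → [8, 6, 2, 10, 4, 1, 13, 14, 9, 7, 11]
j=8: arr[8]=9 ≤ 11 → i=6, swap arr[6],arr[8] → [8, 6, 2, 10, 4, 1, 9, 14, 13, 7, 11]
j=9: arr[9]=7 ≤ 11 → i=7, swap arr[7],arr[9] → [8, 6, 2, 10, 4, 1, 9, 7, 13, 14, 11]
final swap arr[8],arr[10] → [8, 6, 2, 10, 4, 1, 9, 7, 11, 14, 13]; return 8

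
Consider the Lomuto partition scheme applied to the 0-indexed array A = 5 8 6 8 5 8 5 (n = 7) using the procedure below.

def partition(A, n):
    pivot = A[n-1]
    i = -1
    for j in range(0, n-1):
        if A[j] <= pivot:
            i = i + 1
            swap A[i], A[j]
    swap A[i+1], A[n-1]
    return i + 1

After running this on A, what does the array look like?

5 5 5 8 8 8 6

pivot=5, i=-1
j=0: 5≤5, i=0, swap(0,0) ⇒ 5 8 6 8 5 8 5
j=1: 8>5, skip
j=2: 6>5, skip
j=3: 8>5, skip
j=4: 5≤5, i=1, swap(1,4) ⇒ 5 5 6 8 8 8 5
j=5: 8>5, skip
swap(2,6) ⇒ 5 5 5 8 8 8 6; return 2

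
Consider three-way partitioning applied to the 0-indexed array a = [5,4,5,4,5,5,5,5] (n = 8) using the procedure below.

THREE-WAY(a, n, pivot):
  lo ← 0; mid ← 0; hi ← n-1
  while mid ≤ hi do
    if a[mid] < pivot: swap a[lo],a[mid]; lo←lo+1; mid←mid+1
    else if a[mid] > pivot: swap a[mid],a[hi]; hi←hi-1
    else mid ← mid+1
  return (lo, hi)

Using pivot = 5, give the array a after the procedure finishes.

pivot = 5; lo=0, mid=0, hi=7
a[mid]=5=5: mid=1
a[mid]=4<5: swap a[0],a[1]; lo=1,mid=2 → [4,5,5,4,5,5,5,5]
a[mid]=5=5: mid=3
a[mid]=4<5: swap a[1],a[3]; lo=2,mid=4 → [4,4,5,5,5,5,5,5]
a[mid]=5=5: mid=5
a[mid]=5=5: mid=6
a[mid]=5=5: mid=7
a[mid]=5=5: mid=8
end: lo=2, hi=7; a = [4,4,5,5,5,5,5,5]

[4,4,5,5,5,5,5,5]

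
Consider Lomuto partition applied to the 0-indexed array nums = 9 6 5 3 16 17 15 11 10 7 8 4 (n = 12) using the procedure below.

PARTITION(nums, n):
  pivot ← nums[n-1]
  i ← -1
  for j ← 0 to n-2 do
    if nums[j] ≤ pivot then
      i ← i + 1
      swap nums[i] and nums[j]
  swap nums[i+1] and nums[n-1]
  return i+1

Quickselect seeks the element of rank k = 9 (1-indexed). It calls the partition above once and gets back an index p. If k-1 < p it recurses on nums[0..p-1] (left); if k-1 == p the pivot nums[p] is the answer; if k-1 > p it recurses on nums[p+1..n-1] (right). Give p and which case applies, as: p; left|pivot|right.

pivot=4, i=-1
j=0: 9>4, skip
j=1: 6>4, skip
j=2: 5>4, skip
j=3: 3≤4, i=0, swap(0,3) ⇒ 3 6 5 9 16 17 15 11 10 7 8 4
j=4: 16>4, skip
j=5: 17>4, skip
j=6: 15>4, skip
j=7: 11>4, skip
j=8: 10>4, skip
j=9: 7>4, skip
j=10: 8>4, skip
swap(1,11) ⇒ 3 4 5 9 16 17 15 11 10 7 8 6; return 1
p = 1; k-1 = 8 > 1 ⇒ right

1; right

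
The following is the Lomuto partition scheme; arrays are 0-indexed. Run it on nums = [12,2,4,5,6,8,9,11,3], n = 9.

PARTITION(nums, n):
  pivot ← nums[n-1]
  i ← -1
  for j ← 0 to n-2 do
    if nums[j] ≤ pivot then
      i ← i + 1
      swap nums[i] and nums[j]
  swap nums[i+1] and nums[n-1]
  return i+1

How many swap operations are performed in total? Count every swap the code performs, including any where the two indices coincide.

2

pivot = nums[8] = 3; i = -1
j=0: nums[0]=12 > 3 → no swap
j=1: nums[1]=2 ≤ 3 → i=0, swap nums[0],nums[1] → [2,12,4,5,6,8,9,11,3]
j=2: nums[2]=4 > 3 → no swap
j=3: nums[3]=5 > 3 → no swap
j=4: nums[4]=6 > 3 → no swap
j=5: nums[5]=8 > 3 → no swap
j=6: nums[6]=9 > 3 → no swap
j=7: nums[7]=11 > 3 → no swap
final swap nums[1],nums[8] → [2,3,4,5,6,8,9,11,12]; return 1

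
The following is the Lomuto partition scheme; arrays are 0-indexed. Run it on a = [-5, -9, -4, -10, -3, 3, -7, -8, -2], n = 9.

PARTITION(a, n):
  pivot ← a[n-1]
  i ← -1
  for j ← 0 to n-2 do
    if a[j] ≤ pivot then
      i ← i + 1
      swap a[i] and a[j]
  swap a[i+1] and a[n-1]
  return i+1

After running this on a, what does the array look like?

[-5, -9, -4, -10, -3, -7, -8, -2, 3]

pivot = a[8] = -2; i = -1
j=0: a[0]=-5 ≤ -2 → i=0, swap a[0],a[0] (no change) → [-5, -9, -4, -10, -3, 3, -7, -8, -2]
j=1: a[1]=-9 ≤ -2 → i=1, swap a[1],a[1] (no change) → [-5, -9, -4, -10, -3, 3, -7, -8, -2]
j=2: a[2]=-4 ≤ -2 → i=2, swap a[2],a[2] (no change) → [-5, -9, -4, -10, -3, 3, -7, -8, -2]
j=3: a[3]=-10 ≤ -2 → i=3, swap a[3],a[3] (no change) → [-5, -9, -4, -10, -3, 3, -7, -8, -2]
j=4: a[4]=-3 ≤ -2 → i=4, swap a[4],a[4] (no change) → [-5, -9, -4, -10, -3, 3, -7, -8, -2]
j=5: a[5]=3 > -2 → no swap
j=6: a[6]=-7 ≤ -2 → i=5, swap a[5],a[6] → [-5, -9, -4, -10, -3, -7, 3, -8, -2]
j=7: a[7]=-8 ≤ -2 → i=6, swap a[6],a[7] → [-5, -9, -4, -10, -3, -7, -8, 3, -2]
final swap a[7],a[8] → [-5, -9, -4, -10, -3, -7, -8, -2, 3]; return 7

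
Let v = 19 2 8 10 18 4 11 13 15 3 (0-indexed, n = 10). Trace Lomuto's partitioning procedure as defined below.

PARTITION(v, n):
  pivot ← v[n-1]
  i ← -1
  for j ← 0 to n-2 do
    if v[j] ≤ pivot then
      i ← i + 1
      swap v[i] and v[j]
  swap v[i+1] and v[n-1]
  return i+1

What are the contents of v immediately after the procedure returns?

pivot = v[9] = 3; i = -1
j=0: v[0]=19 > 3 → no swap
j=1: v[1]=2 ≤ 3 → i=0, swap v[0],v[1] → 2 19 8 10 18 4 11 13 15 3
j=2: v[2]=8 > 3 → no swap
j=3: v[3]=10 > 3 → no swap
j=4: v[4]=18 > 3 → no swap
j=5: v[5]=4 > 3 → no swap
j=6: v[6]=11 > 3 → no swap
j=7: v[7]=13 > 3 → no swap
j=8: v[8]=15 > 3 → no swap
final swap v[1],v[9] → 2 3 8 10 18 4 11 13 15 19; return 1

2 3 8 10 18 4 11 13 15 19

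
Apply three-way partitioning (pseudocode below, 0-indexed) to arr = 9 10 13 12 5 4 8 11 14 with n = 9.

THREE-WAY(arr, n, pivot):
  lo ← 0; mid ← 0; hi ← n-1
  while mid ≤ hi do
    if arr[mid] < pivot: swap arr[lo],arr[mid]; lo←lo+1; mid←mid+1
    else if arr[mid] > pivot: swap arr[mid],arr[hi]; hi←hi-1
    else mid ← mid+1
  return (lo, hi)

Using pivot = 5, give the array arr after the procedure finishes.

lo=0 mid=0 hi=8
9>5: swap(0,8), hi=7 ⇒ 14 10 13 12 5 4 8 11 9
14>5: swap(0,7), hi=6 ⇒ 11 10 13 12 5 4 8 14 9
11>5: swap(0,6), hi=5 ⇒ 8 10 13 12 5 4 11 14 9
8>5: swap(0,5), hi=4 ⇒ 4 10 13 12 5 8 11 14 9
4<5: swap(0,0), lo=1 mid=1 ⇒ 4 10 13 12 5 8 11 14 9
10>5: swap(1,4), hi=3 ⇒ 4 5 13 12 10 8 11 14 9
5=5: mid=2
13>5: swap(2,3), hi=2 ⇒ 4 5 12 13 10 8 11 14 9
12>5: swap(2,2), hi=1 ⇒ 4 5 12 13 10 8 11 14 9
done. lo=1 hi=1; arr=4 5 12 13 10 8 11 14 9

4 5 12 13 10 8 11 14 9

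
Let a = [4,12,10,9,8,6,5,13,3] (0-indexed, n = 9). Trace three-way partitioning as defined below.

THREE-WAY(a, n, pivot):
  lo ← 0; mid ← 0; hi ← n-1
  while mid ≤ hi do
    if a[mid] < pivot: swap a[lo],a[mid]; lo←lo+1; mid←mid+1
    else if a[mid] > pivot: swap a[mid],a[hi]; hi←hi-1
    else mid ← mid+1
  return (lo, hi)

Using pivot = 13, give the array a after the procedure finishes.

[4,12,10,9,8,6,5,3,13]

pivot = 13; lo=0, mid=0, hi=8
a[mid]=4<13: swap a[0],a[0]; lo=1,mid=1 → [4,12,10,9,8,6,5,13,3]
a[mid]=12<13: swap a[1],a[1]; lo=2,mid=2 → [4,12,10,9,8,6,5,13,3]
a[mid]=10<13: swap a[2],a[2]; lo=3,mid=3 → [4,12,10,9,8,6,5,13,3]
a[mid]=9<13: swap a[3],a[3]; lo=4,mid=4 → [4,12,10,9,8,6,5,13,3]
a[mid]=8<13: swap a[4],a[4]; lo=5,mid=5 → [4,12,10,9,8,6,5,13,3]
a[mid]=6<13: swap a[5],a[5]; lo=6,mid=6 → [4,12,10,9,8,6,5,13,3]
a[mid]=5<13: swap a[6],a[6]; lo=7,mid=7 → [4,12,10,9,8,6,5,13,3]
a[mid]=13=13: mid=8
a[mid]=3<13: swap a[7],a[8]; lo=8,mid=9 → [4,12,10,9,8,6,5,3,13]
end: lo=8, hi=8; a = [4,12,10,9,8,6,5,3,13]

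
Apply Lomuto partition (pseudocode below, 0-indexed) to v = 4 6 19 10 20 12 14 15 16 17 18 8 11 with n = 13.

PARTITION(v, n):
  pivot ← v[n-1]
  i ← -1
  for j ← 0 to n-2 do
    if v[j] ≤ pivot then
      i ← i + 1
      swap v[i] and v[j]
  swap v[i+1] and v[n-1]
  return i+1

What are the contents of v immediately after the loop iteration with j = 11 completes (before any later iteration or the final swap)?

pivot = v[12] = 11; i = -1
j=0: v[0]=4 ≤ 11 → i=0, swap v[0],v[0] (no change) → 4 6 19 10 20 12 14 15 16 17 18 8 11
j=1: v[1]=6 ≤ 11 → i=1, swap v[1],v[1] (no change) → 4 6 19 10 20 12 14 15 16 17 18 8 11
j=2: v[2]=19 > 11 → no swap
j=3: v[3]=10 ≤ 11 → i=2, swap v[2],v[3] → 4 6 10 19 20 12 14 15 16 17 18 8 11
j=4: v[4]=20 > 11 → no swap
j=5: v[5]=12 > 11 → no swap
j=6: v[6]=14 > 11 → no swap
j=7: v[7]=15 > 11 → no swap
j=8: v[8]=16 > 11 → no swap
j=9: v[9]=17 > 11 → no swap
j=10: v[10]=18 > 11 → no swap
j=11: v[11]=8 ≤ 11 → i=3, swap v[3],v[11] → 4 6 10 8 20 12 14 15 16 17 18 19 11
(after j=11) v = 4 6 10 8 20 12 14 15 16 17 18 19 11

4 6 10 8 20 12 14 15 16 17 18 19 11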